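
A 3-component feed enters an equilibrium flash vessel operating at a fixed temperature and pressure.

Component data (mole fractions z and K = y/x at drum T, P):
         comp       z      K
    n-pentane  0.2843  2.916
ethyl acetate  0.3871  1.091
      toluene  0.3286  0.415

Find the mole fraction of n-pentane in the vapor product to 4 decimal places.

y_n-pentane = 0.3923

Material balance + equilibrium reduce to Σ zᵢ(Kᵢ−1)/(1+ψ(Kᵢ−1)) = 0.
Check two-phase: ΣzᵢKᵢ = 1.3877 > 1 and Σzᵢ/Kᵢ = 1.2441 > 1, so g(0) = 0.3877 > 0 and g(1) = -0.2441 < 0.
Newton iteration, ψ⁰ = 0.54:
  ψ = 0.5400: g = 0.02030, g' = -0.4953 → ψ = 0.5810
Converged at ψ = 0.5810.
Compositions from xᵢ = zᵢ/(1+ψ(Kᵢ−1)), yᵢ = Kᵢxᵢ:
  n-pentane: x = 0.1345, y = 0.3923
  ethyl acetate: x = 0.3677, y = 0.4011
  toluene: x = 0.4978, y = 0.2066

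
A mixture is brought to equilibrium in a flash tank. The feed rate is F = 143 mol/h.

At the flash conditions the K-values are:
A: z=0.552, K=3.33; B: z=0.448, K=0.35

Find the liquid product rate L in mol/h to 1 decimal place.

L = 49.1 mol/h

Rachford–Rice: g(ψ) = Σ zᵢ(Kᵢ−1)/(1+ψ(Kᵢ−1)) = 0.
g(0) = ΣzᵢKᵢ − 1 = 0.995 and g(1) = 1 − Σzᵢ/Kᵢ = -0.446, so a root lies in (0, 1).
Binary case is linear: z₁(K₁−1)(1+ψ(K₂−1)) + z₂(K₂−1)(1+ψ(K₁−1)) = 0
⇒ ψ = [z₁(K₁−1)+z₂(K₂−1)] / [−(K₁−1)(K₂−1)] = 0.9950/1.5145 = 0.657
Then V = ψ·F = 0.6570·143 = 93.9 mol/h and L = F − V = 49.1 mol/h.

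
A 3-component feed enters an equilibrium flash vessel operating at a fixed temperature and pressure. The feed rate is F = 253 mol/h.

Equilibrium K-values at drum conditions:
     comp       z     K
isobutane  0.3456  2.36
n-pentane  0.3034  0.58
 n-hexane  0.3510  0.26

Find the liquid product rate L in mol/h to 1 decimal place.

Iterate (Newton) starting at β = 0.5:
  β = 0.5000: g = -0.29382, g' = -0.7965 → β = 0.1311
  β = 0.1311: g = -0.02362, g' = -0.7561 → β = 0.0999
  β = 0.0999: g = 0.00033, g' = -0.7779 → β = 0.1003
Converged at β = 0.1003.
Then V = β·F = 0.1003·253 = 25.4 mol/h and L = F − V = 227.6 mol/h.

L = 227.6 mol/h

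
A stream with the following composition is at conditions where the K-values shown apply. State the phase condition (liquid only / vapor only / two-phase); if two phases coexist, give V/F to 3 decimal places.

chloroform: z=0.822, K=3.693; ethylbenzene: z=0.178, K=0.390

vapor only

ΣzᵢKᵢ = 3.105; Σzᵢ/Kᵢ = 0.679.
Since Σzᵢ/Kᵢ < 1 the mixture is above its dew point — single vapor phase.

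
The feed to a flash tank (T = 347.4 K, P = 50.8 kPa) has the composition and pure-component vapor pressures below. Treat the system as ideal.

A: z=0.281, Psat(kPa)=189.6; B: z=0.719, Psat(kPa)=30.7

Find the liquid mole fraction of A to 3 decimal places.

Raoult's law: Kᵢ = Pᵢˢᵃᵗ/P = Pᵢˢᵃᵗ/50.8.
  K_A = 189.6/50.8 = 3.73228, K_B = 30.7/50.8 = 0.60433
Let ψ = V/F and solve Σ zᵢ(Kᵢ−1)/(1+ψ(Kᵢ−1)) = 0.
Check two-phase: ΣzᵢKᵢ = 1.483 > 1 and Σzᵢ/Kᵢ = 1.265 > 1, so g(0) = 0.483 > 0 and g(1) = -0.265 < 0.
Binary case is linear: z₁(K₁−1)(1+ψ(K₂−1)) + z₂(K₂−1)(1+ψ(K₁−1)) = 0
⇒ ψ = [z₁(K₁−1)+z₂(K₂−1)] / [−(K₁−1)(K₂−1)] = 0.4833/1.0811 = 0.447
Compositions from xᵢ = zᵢ/(1+ψ(Kᵢ−1)), yᵢ = Kᵢxᵢ:
  A: x = 0.126, y = 0.472
  B: x = 0.874, y = 0.528

x_A = 0.126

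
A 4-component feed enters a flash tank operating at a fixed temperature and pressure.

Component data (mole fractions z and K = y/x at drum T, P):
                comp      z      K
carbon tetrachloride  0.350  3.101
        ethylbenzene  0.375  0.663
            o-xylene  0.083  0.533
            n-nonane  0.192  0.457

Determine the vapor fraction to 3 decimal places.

Material balance + equilibrium reduce to Σ zᵢ(Kᵢ−1)/(1+ψ(Kᵢ−1)) = 0.
g(0) = ΣzᵢKᵢ − 1 = 0.466 and g(1) = 1 − Σzᵢ/Kᵢ = -0.254, so a root lies in (0, 1).
Newton–Raphson from ψ = 0.5:
  ψ = 0.500: g = 0.0130, g' = -0.567 → ψ = 0.523
Converged at ψ = 0.523.

ψ = 0.523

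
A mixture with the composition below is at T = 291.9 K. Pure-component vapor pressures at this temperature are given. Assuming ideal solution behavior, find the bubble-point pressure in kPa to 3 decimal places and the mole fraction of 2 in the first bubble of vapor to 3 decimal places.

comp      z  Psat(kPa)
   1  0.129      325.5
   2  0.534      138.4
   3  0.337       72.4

At the bubble point ψ → 0, so ΣzᵢKᵢ = 1 with Kᵢ = Pᵢˢᵃᵗ/P ⇒ P = ΣzᵢPᵢˢᵃᵗ.
P = 0.129·325.5 + 0.534·138.4 + 0.337·72.4 = 140.294 kPa
yᵢ = zᵢPᵢˢᵃᵗ/P ⇒ y_2 = 0.534·138.4/140.294 = 0.527

Pbub = 140.294 kPa, y_2 = 0.527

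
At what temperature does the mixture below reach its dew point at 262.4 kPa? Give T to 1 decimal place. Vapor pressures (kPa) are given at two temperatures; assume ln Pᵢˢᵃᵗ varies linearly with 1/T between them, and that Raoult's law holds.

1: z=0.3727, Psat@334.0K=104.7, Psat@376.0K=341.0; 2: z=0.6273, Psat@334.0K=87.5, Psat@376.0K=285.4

T = 370.2 K

Dew-point temperature: Σzᵢ·P/Pᵢˢᵃᵗ(T) = 1. Interpolate ln Pᵢˢᵃᵗ = aᵢ + bᵢ/T.
  T = 334.0 K: ΣzᵢP/Pᵢˢᵃᵗ = 2.8152
  T = 376.0 K: ΣzᵢP/Pᵢˢᵃᵗ = 0.8635
  T = 355.0 K: ΣzᵢP/Pᵢˢᵃᵗ = 1.5056
  T = 365.5 K: ΣzᵢP/Pᵢˢᵃᵗ = 1.1312
  T = 370.8 K: ΣzᵢP/Pᵢˢᵃᵗ = 0.9852
  T = 368.1 K: ΣzᵢP/Pᵢˢᵃᵗ = 1.0565
Interpolating between 368.1 K and 370.8 K gives T ≈ 370.2 K.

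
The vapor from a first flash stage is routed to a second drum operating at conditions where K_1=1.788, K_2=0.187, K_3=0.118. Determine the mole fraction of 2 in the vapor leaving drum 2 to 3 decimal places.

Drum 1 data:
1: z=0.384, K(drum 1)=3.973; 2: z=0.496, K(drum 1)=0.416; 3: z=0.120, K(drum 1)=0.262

Drum 1:
Rachford–Rice: g(ψ₁) = Σ zᵢ(Kᵢ−1)/(1+ψ₁(Kᵢ−1)) = 0.
Check two-phase: ΣzᵢKᵢ = 1.763 > 1 and Σzᵢ/Kᵢ = 1.747 > 1, so g(0) = 0.763 > 0 and g(1) = -0.747 < 0.
Newton iteration, ψ₁⁰ = 0.5:
  ψ₁ = 0.500: g = -0.0903, g' = -1.051 → ψ₁ = 0.414
  ψ₁ = 0.414: g = 0.0022, g' = -1.112 → ψ₁ = 0.416
Converged at ψ₁ = 0.416.
Drum-1 compositions:
  1: x = 0.172, y = 0.682
  2: x = 0.655, y = 0.273
  3: x = 0.173, y = 0.045
Drum-2 feed = drum-1 vapor: z₂ = (0.6821, 0.2725, 0.0454).
Drum 2:
Material balance + equilibrium reduce to Σ zᵢ(Kᵢ−1)/(1+ψ₂(Kᵢ−1)) = 0.
g(0) = ΣzᵢKᵢ − 1 = 0.276 and g(1) = 1 − Σzᵢ/Kᵢ = -1.223, so a root lies in (0, 1).
Iterate (Newton) starting at ψ₂ = 0.69:
  ψ₂ = 0.690: g = -0.2588, g' = -1.343 → ψ₂ = 0.497
  ψ₂ = 0.497: g = -0.0571, g' = -0.838 → ψ₂ = 0.429
  ψ₂ = 0.429: g = -0.0031, g' = -0.753 → ψ₂ = 0.425
Converged at ψ₂ = 0.425.
  1: x = 0.511, y = 0.914
  2: x = 0.416, y = 0.078
  3: x = 0.073, y = 0.009

y_2 (drum 2) = 0.078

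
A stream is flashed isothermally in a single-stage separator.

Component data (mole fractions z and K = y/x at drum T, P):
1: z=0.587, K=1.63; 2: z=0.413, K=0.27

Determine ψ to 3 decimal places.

ψ = 0.149

Material balance + equilibrium reduce to Σ zᵢ(Kᵢ−1)/(1+ψ(Kᵢ−1)) = 0.
g(0) = ΣzᵢKᵢ − 1 = 0.068 and g(1) = 1 − Σzᵢ/Kᵢ = -0.890, so a root lies in (0, 1).
Newton–Raphson from ψ = 0.5:
  ψ = 0.500: g = -0.1936, g' = -0.681 → ψ = 0.216
  ψ = 0.216: g = -0.0322, g' = -0.491 → ψ = 0.150
  ψ = 0.150: g = -0.0006, g' = -0.472 → ψ = 0.149
Converged at ψ = 0.149.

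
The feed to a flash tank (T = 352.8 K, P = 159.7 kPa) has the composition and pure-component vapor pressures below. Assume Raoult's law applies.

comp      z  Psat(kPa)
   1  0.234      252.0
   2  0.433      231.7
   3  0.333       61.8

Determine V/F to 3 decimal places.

V/F = 0.414

Raoult's law: Kᵢ = Pᵢˢᵃᵗ/P = Pᵢˢᵃᵗ/159.7.
  K_1 = 252.0/159.7 = 1.57796, K_2 = 231.7/159.7 = 1.45085, K_3 = 61.8/159.7 = 0.38698
Rachford–Rice: g(V/F) = Σ zᵢ(Kᵢ−1)/(1+V/F(Kᵢ−1)) = 0.
g(0) = ΣzᵢKᵢ − 1 = 0.126 and g(1) = 1 − Σzᵢ/Kᵢ = -0.307, so a root lies in (0, 1).
Newton–Raphson from V/F = 0.5:
  V/F = 0.500: g = -0.0301, g' = -0.366 → V/F = 0.418
  V/F = 0.418: g = -0.0012, g' = -0.339 → V/F = 0.414
Converged at V/F = 0.414.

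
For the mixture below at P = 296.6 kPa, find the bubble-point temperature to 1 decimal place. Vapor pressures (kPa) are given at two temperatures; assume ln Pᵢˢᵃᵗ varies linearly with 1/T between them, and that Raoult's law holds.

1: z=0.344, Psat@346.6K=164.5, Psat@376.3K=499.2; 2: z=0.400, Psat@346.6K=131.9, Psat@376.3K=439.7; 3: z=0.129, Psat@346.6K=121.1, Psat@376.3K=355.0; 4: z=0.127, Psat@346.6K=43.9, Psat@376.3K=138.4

Bubble-point temperature: ΣzᵢPᵢˢᵃᵗ(T) = P. Interpolate ln Pᵢˢᵃᵗ = aᵢ + bᵢ/T.
  T = 346.6 K: ΣzᵢPᵢˢᵃᵗ = 130.55 kPa
  T = 376.3 K: ΣzᵢPᵢˢᵃᵗ = 410.98 kPa
  T = 361.5 K: ΣzᵢPᵢˢᵃᵗ = 237.53 kPa
  T = 368.9 K: ΣzᵢPᵢˢᵃᵗ = 314.14 kPa
  T = 365.2 K: ΣzᵢPᵢˢᵃᵗ = 273.55 kPa
  T = 367.0 K: ΣzᵢPᵢˢᵃᵗ = 292.69 kPa
  T = 367.9 K: ΣzᵢPᵢˢᵃᵗ = 302.69 kPa
Interpolating between 367.0 K and 367.9 K gives T ≈ 367.4 K.

T = 367.4 K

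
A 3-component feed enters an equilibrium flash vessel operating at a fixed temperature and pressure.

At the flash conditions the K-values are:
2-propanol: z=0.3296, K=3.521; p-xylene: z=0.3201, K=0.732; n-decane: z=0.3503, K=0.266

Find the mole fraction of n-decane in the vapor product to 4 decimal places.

Material balance + equilibrium reduce to Σ zᵢ(Kᵢ−1)/(1+V/F(Kᵢ−1)) = 0.
Check two-phase: ΣzᵢKᵢ = 1.4880 > 1 and Σzᵢ/Kᵢ = 1.8478 > 1, so g(0) = 0.4880 > 0 and g(1) = -0.8478 < 0.
Newton–Raphson from V/F = 0.68:
  V/F = 0.6800: g = -0.31211, g' = -1.0710 → V/F = 0.3886
  V/F = 0.3886: g = -0.03573, g' = -0.9326 → V/F = 0.3503
  V/F = 0.3503: g = 0.00050, g' = -0.9607 → V/F = 0.3508
Converged at V/F = 0.3508.
Compositions from xᵢ = zᵢ/(1+V/F(Kᵢ−1)), yᵢ = Kᵢxᵢ:
  2-propanol: x = 0.1749, y = 0.6159
  p-xylene: x = 0.3533, y = 0.2586
  n-decane: x = 0.4718, y = 0.1255

y_n-decane = 0.1255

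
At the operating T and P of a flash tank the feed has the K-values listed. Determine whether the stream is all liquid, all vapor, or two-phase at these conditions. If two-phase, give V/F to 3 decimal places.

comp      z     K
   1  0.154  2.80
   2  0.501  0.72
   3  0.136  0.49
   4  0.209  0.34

ΣzᵢKᵢ = 0.930; Σzᵢ/Kᵢ = 1.643.
Since ΣzᵢKᵢ < 1 the mixture is below its bubble point — single liquid phase.

all liquid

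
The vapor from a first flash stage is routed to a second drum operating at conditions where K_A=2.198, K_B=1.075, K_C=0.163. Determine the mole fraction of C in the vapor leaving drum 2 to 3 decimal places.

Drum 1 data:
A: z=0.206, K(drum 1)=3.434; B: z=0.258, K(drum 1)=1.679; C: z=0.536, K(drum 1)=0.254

Drum 1:
Newton iteration, ψ₁⁰ = 0.42:
  ψ₁ = 0.420: g = -0.1981, g' = -1.003 → ψ₁ = 0.223
  ψ₁ = 0.223: g = -0.0020, g' = -1.032 → ψ₁ = 0.221
Converged at ψ₁ = 0.221.
Drum-1 compositions:
  A: x = 0.134, y = 0.460
  B: x = 0.224, y = 0.377
  C: x = 0.642, y = 0.163
Drum-2 feed = drum-1 vapor: z₂ = (0.4603, 0.3768, 0.1630).
Drum 2:
Iterate (Newton) starting at ψ₂ = 0.5:
  ψ₂ = 0.500: g = 0.1375, g' = -0.598 → ψ₂ = 0.730
  ψ₂ = 0.730: g = -0.0297, g' = -0.944 → ψ₂ = 0.699
  ψ₂ = 0.699: g = -0.0014, g' = -0.860 → ψ₂ = 0.697
Converged at ψ₂ = 0.697.
  A: x = 0.251, y = 0.551
  B: x = 0.358, y = 0.385
  C: x = 0.391, y = 0.064

y_C (drum 2) = 0.064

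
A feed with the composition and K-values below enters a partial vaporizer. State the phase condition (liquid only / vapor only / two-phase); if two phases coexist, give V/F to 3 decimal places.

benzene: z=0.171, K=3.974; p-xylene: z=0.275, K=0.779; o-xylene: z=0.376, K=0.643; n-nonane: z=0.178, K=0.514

two-phase, V/F = 0.221

ΣzᵢKᵢ = 1.227; Σzᵢ/Kᵢ = 1.327.
Both exceed 1, so a two-phase solution exists.
Iterate (Newton) starting at ψ = 0.5:
  ψ = 0.500: g = -0.1415, g' = -0.406 → ψ = 0.151
  ψ = 0.151: g = 0.0526, g' = -0.836 → ψ = 0.214
  ψ = 0.214: g = 0.0050, g' = -0.688 → ψ = 0.221
Converged at ψ = 0.221.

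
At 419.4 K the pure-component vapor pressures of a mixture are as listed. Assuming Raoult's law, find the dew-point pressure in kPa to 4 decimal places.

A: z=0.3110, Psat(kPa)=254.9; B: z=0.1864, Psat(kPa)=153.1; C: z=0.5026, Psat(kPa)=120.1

At the dew point ψ → 1, so Σzᵢ/Kᵢ = 1 with Kᵢ = Pᵢˢᵃᵗ/P ⇒ 1/P = Σzᵢ/Pᵢˢᵃᵗ.
1/P = 0.3110/254.9 + 0.1864/153.1 + 0.5026/120.1 = 0.0066224 ⇒ P = 151.0018 kPa

Pdew = 151.0018 kPa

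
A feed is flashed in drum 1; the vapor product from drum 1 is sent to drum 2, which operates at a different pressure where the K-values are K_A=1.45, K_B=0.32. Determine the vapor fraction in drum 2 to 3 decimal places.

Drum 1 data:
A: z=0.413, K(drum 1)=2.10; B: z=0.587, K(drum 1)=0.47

Drum 1:
Material balance + equilibrium reduce to Σ zᵢ(Kᵢ−1)/(1+ψ₁(Kᵢ−1)) = 0.
Feasibility: ΣzᵢKᵢ = 1.143, Σzᵢ/Kᵢ = 1.446 — both > 1, two phases present.
Iterate (Newton) starting at ψ₁ = 0.5:
  ψ₁ = 0.500: g = -0.1302, g' = -0.513 → ψ₁ = 0.246
Converged at ψ₁ = 0.246.
Drum-1 compositions:
  A: x = 0.325, y = 0.683
  B: x = 0.675, y = 0.317
Drum-2 feed = drum-1 vapor: z₂ = (0.6828, 0.3172).
Drum 2:
Binary case is linear: z₁(K₁−1)(1+ψ₂(K₂−1)) + z₂(K₂−1)(1+ψ₂(K₁−1)) = 0
⇒ ψ₂ = [z₁(K₁−1)+z₂(K₂−1)] / [−(K₁−1)(K₂−1)] = 0.0916/0.3060 = 0.299
  A: x = 0.602, y = 0.873
  B: x = 0.398, y = 0.127

V/F (drum 2) = 0.299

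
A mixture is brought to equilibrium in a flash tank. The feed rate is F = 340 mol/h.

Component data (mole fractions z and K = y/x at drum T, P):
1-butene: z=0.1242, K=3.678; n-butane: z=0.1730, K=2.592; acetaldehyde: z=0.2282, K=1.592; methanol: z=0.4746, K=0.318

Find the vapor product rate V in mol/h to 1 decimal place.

V = 133.2 mol/h

Rachford–Rice: g(ψ) = Σ zᵢ(Kᵢ−1)/(1+ψ(Kᵢ−1)) = 0.
Feasibility: ΣzᵢKᵢ = 1.4194, Σzᵢ/Kᵢ = 1.7363 — both > 1, two phases present.
Iterate (Newton) starting at ψ = 0.5:
  ψ = 0.5000: g = -0.09137, g' = -0.8547 → ψ = 0.3931
  ψ = 0.3931: g = -0.00120, g' = -0.8420 → ψ = 0.3917
Converged at ψ = 0.3917.
Then V = ψ·F = 0.3917·340 = 133.2 mol/h and L = F − V = 206.8 mol/h.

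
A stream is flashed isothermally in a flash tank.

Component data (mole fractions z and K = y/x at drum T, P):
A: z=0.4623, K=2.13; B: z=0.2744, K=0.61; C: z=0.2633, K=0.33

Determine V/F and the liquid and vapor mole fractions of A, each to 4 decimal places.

V/F = 0.3857, x_A = 0.3220, y_A = 0.6858

Iterate (Newton) starting at V/F = 0.5:
  V/F = 0.5000: g = -0.06442, g' = -0.5727 → V/F = 0.3875
  V/F = 0.3875: g = -0.00104, g' = -0.5591 → V/F = 0.3857
Converged at V/F = 0.3857.
Compositions from xᵢ = zᵢ/(1+V/F(Kᵢ−1)), yᵢ = Kᵢxᵢ:
  A: x = 0.3220, y = 0.6858
  B: x = 0.3230, y = 0.1970
  C: x = 0.3550, y = 0.1172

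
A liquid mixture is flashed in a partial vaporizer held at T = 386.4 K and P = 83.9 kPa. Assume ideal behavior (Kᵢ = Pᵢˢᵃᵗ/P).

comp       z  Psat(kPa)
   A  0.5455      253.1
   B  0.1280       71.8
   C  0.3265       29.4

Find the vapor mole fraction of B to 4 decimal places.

Raoult's law: Kᵢ = Pᵢˢᵃᵗ/P = Pᵢˢᵃᵗ/83.9.
  K_A = 253.1/83.9 = 3.016687, K_B = 71.8/83.9 = 0.855781, K_C = 29.4/83.9 = 0.350417
Material balance + equilibrium reduce to Σ zᵢ(Kᵢ−1)/(1+ψ(Kᵢ−1)) = 0.
Check two-phase: ΣzᵢKᵢ = 1.8696 > 1 and Σzᵢ/Kᵢ = 1.2621 > 1, so g(0) = 0.8696 > 0 and g(1) = -0.2621 < 0.
Iterate (Newton) starting at ψ = 0.5:
  ψ = 0.5000: g = 0.21376, g' = -0.8553 → ψ = 0.7499
  ψ = 0.7499: g = 0.00364, g' = -0.8786 → ψ = 0.7541
Converged at ψ = 0.7541.
Compositions from xᵢ = zᵢ/(1+ψ(Kᵢ−1)), yᵢ = Kᵢxᵢ:
  A: x = 0.2164, y = 0.6528
  B: x = 0.1436, y = 0.1229
  C: x = 0.6400, y = 0.2243

y_B = 0.1229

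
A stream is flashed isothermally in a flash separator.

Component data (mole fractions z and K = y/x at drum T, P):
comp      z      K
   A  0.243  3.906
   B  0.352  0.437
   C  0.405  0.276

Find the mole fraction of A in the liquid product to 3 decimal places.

x_A = 0.183

Rachford–Rice: g(V/F) = Σ zᵢ(Kᵢ−1)/(1+V/F(Kᵢ−1)) = 0.
g(0) = ΣzᵢKᵢ − 1 = 0.215 and g(1) = 1 − Σzᵢ/Kᵢ = -1.335, so a root lies in (0, 1).
Newton iteration, V/F⁰ = 0.31:
  V/F = 0.310: g = -0.2467, g' = -1.085 → V/F = 0.083
  V/F = 0.083: g = 0.0498, g' = -1.697 → V/F = 0.112
  V/F = 0.112: g = 0.0023, g' = -1.547 → V/F = 0.113
Converged at V/F = 0.113.
Compositions from xᵢ = zᵢ/(1+V/F(Kᵢ−1)), yᵢ = Kᵢxᵢ:
  A: x = 0.183, y = 0.714
  B: x = 0.376, y = 0.164
  C: x = 0.441, y = 0.122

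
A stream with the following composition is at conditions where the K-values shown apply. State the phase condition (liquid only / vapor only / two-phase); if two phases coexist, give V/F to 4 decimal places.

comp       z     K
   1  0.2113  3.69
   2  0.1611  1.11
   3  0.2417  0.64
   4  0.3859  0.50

two-phase, V/F = 0.3113

ΣzᵢKᵢ = 1.3062; Σzᵢ/Kᵢ = 1.3519.
Both exceed 1, so a two-phase solution exists.
Iterate (Newton) starting at ψ = 0.63:
  ψ = 0.6300: g = -0.16671, g' = -0.4703 → ψ = 0.2755
  ψ = 0.2755: g = 0.02329, g' = -0.6746 → ψ = 0.3100
  ψ = 0.3100: g = 0.00077, g' = -0.6312 → ψ = 0.3113
Converged at ψ = 0.3113.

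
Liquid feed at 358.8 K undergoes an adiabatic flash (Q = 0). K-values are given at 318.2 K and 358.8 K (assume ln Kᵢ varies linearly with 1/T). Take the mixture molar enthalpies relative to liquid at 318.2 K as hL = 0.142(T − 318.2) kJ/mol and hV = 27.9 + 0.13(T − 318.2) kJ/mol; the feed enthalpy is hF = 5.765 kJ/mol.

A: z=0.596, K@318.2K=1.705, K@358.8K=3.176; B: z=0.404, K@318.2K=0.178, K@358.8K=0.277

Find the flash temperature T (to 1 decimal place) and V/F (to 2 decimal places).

Adiabatic flash: solve Rachford–Rice at each trial T, then check hF = ψ·hV(T) + (1−ψ)·hL(T).
  T = 318.2 K: K = (1.705, 0.178), RR gives ψ = 0.152, H_out = 4.241 kJ/mol
  T = 358.8 K: K = (3.176, 0.277), RR gives ψ = 0.639, H_out = 23.273 kJ/mol
  T = 338.5 K: K = (2.371, 0.225), RR gives ψ = 0.474, H_out = 16.001 kJ/mol
  T = 328.4 K: K = (2.022, 0.201), RR gives ψ = 0.351, H_out = 11.192 kJ/mol
  T = 323.3 K: K = (1.859, 0.189), RR gives ψ = 0.265, H_out = 8.105 kJ/mol
  T = 320.8 K: K = (1.783, 0.184), RR gives ψ = 0.214, H_out = 6.332 kJ/mol
  T = 319.5 K: K = (1.744, 0.181), RR gives ψ = 0.184, H_out = 5.323 kJ/mol
Linear interpolation between T = 319.5 (H_out = 5.323) and T = 320.8 (H_out = 6.332) on hF = 5.765 gives T ≈ 320.1 K, at which ψ = 0.20.

T = 320.1 K, V/F = 0.20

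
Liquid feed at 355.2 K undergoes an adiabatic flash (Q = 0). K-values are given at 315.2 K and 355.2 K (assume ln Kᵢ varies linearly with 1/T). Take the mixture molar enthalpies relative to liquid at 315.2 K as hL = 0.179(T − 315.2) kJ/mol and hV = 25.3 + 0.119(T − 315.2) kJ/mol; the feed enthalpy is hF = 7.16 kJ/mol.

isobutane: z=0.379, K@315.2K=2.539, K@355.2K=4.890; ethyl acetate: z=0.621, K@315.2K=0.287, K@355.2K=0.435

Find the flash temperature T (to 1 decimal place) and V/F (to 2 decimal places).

Adiabatic flash: solve Rachford–Rice at each trial T, then check hF = ψ·hV(T) + (1−ψ)·hL(T).
  T = 315.2 K: K = (2.539, 0.287), RR gives ψ = 0.128, H_out = 3.240 kJ/mol
  T = 355.2 K: K = (4.890, 0.435), RR gives ψ = 0.511, H_out = 18.865 kJ/mol
  T = 335.2 K: K = (3.593, 0.358), RR gives ψ = 0.351, H_out = 12.030 kJ/mol
  T = 325.2 K: K = (3.037, 0.322), RR gives ψ = 0.254, H_out = 8.056 kJ/mol
  T = 320.2 K: K = (2.781, 0.304), RR gives ψ = 0.196, H_out = 5.790 kJ/mol
  T = 322.7 K: K = (2.907, 0.313), RR gives ψ = 0.226, H_out = 6.953 kJ/mol
  T = 323.9 K: K = (2.969, 0.317), RR gives ψ = 0.239, H_out = 7.489 kJ/mol
Linear interpolation between T = 322.7 (H_out = 6.953) and T = 323.9 (H_out = 7.489) on hF = 7.16 gives T ≈ 323.2 K, at which ψ = 0.23.

T = 323.2 K, V/F = 0.23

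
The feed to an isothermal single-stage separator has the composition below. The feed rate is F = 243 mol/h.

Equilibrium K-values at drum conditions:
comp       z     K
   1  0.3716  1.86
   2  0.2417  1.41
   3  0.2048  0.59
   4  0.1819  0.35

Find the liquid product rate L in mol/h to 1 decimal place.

L = 106.1 mol/h

Newton–Raphson from ψ = 0.63:
  ψ = 0.6300: g = -0.02741, g' = -0.4243 → ψ = 0.5654
  ψ = 0.5654: g = -0.00077, g' = -0.4016 → ψ = 0.5635
Converged at ψ = 0.5635.
Then V = ψ·F = 0.5635·243 = 136.9 mol/h and L = F − V = 106.1 mol/h.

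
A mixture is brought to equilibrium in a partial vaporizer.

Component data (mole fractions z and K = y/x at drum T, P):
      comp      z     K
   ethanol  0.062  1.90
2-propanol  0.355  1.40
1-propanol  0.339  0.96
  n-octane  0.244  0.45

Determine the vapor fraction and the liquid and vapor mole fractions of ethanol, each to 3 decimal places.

ψ = 0.280, x_ethanol = 0.050, y_ethanol = 0.094

Newton–Raphson from ψ = 0.5:
  ψ = 0.500: g = -0.0421, g' = -0.204 → ψ = 0.294
  ψ = 0.294: g = -0.0026, g' = -0.182 → ψ = 0.280
Converged at ψ = 0.280.
Compositions from xᵢ = zᵢ/(1+ψ(Kᵢ−1)), yᵢ = Kᵢxᵢ:
  ethanol: x = 0.050, y = 0.094
  2-propanol: x = 0.319, y = 0.447
  1-propanol: x = 0.343, y = 0.329
  n-octane: x = 0.288, y = 0.130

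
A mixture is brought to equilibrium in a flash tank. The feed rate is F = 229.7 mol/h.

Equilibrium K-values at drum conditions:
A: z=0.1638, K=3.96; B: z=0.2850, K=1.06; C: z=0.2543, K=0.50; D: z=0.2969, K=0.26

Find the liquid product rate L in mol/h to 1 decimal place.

L = 202.5 mol/h

Material balance + equilibrium reduce to Σ zᵢ(Kᵢ−1)/(1+ψ(Kᵢ−1)) = 0.
Feasibility: ΣzᵢKᵢ = 1.1551, Σzᵢ/Kᵢ = 1.9608 — both > 1, two phases present.
Newton–Raphson from ψ = 0.5:
  ψ = 0.5000: g = -0.30617, g' = -0.7570 → ψ = 0.0955
  ψ = 0.0955: g = 0.02502, g' = -1.1316 → ψ = 0.1176
  ψ = 0.1176: g = 0.00084, g' = -1.0574 → ψ = 0.1184
Converged at ψ = 0.1184.
Then V = ψ·F = 0.1184·229.7 = 27.2 mol/h and L = F − V = 202.5 mol/h.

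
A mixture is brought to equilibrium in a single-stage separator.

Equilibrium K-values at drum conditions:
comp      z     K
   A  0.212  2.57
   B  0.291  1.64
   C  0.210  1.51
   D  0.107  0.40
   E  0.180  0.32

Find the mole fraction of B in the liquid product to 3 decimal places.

x_B = 0.198

Material balance + equilibrium reduce to Σ zᵢ(Kᵢ−1)/(1+β(Kᵢ−1)) = 0.
Check two-phase: ΣzᵢKᵢ = 1.440 > 1 and Σzᵢ/Kᵢ = 1.229 > 1, so g(0) = 0.440 > 0 and g(1) = -0.229 < 0.
Iterate (Newton) starting at β = 0.46:
  β = 0.460: g = 0.1571, g' = -0.533 → β = 0.755
  β = 0.755: g = -0.0136, g' = -0.672 → β = 0.735
  β = 0.735: g = -0.0002, g' = -0.652 → β = 0.734
Converged at β = 0.734.
Compositions from xᵢ = zᵢ/(1+β(Kᵢ−1)), yᵢ = Kᵢxᵢ:
  A: x = 0.098, y = 0.253
  B: x = 0.198, y = 0.325
  C: x = 0.153, y = 0.231
  D: x = 0.191, y = 0.077
  E: x = 0.360, y = 0.115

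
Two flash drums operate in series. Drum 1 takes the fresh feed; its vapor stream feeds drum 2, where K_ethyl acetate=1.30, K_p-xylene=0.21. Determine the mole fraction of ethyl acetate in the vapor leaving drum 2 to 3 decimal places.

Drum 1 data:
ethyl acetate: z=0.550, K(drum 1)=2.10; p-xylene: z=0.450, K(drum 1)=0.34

y_ethyl acetate (drum 2) = 0.942

Drum 1:
Binary case is linear: z₁(K₁−1)(1+ψ₁(K₂−1)) + z₂(K₂−1)(1+ψ₁(K₁−1)) = 0
⇒ ψ₁ = [z₁(K₁−1)+z₂(K₂−1)] / [−(K₁−1)(K₂−1)] = 0.3080/0.7260 = 0.424
Drum-1 compositions:
  ethyl acetate: x = 0.375, y = 0.788
  p-xylene: x = 0.625, y = 0.213
Drum-2 feed = drum-1 vapor: z₂ = (0.7875, 0.2125).
Drum 2:
Material balance + equilibrium reduce to Σ zᵢ(Kᵢ−1)/(1+ψ₂(Kᵢ−1)) = 0.
g(0) = ΣzᵢKᵢ − 1 = 0.068 and g(1) = 1 − Σzᵢ/Kᵢ = -0.618, so a root lies in (0, 1).
Binary case is linear: z₁(K₁−1)(1+ψ₂(K₂−1)) + z₂(K₂−1)(1+ψ₂(K₁−1)) = 0
⇒ ψ₂ = [z₁(K₁−1)+z₂(K₂−1)] / [−(K₁−1)(K₂−1)] = 0.0684/0.2370 = 0.289
  ethyl acetate: x = 0.725, y = 0.942
  p-xylene: x = 0.275, y = 0.058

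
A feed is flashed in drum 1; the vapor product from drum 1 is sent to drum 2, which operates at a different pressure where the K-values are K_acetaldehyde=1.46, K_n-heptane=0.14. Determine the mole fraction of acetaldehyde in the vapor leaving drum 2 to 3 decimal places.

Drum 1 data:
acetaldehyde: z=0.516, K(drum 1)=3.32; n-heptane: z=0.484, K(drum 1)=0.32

Drum 1:
Binary case is linear: z₁(K₁−1)(1+ψ₁(K₂−1)) + z₂(K₂−1)(1+ψ₁(K₁−1)) = 0
⇒ ψ₁ = [z₁(K₁−1)+z₂(K₂−1)] / [−(K₁−1)(K₂−1)] = 0.8680/1.5776 = 0.550
Drum-1 compositions:
  acetaldehyde: x = 0.227, y = 0.753
  n-heptane: x = 0.773, y = 0.247
Drum-2 feed = drum-1 vapor: z₂ = (0.7525, 0.2475).
Drum 2:
Let ψ₂ = V/F and solve Σ zᵢ(Kᵢ−1)/(1+ψ₂(Kᵢ−1)) = 0.
g(0) = ΣzᵢKᵢ − 1 = 0.133 and g(1) = 1 − Σzᵢ/Kᵢ = -1.283, so a root lies in (0, 1).
Binary case is linear: z₁(K₁−1)(1+ψ₂(K₂−1)) + z₂(K₂−1)(1+ψ₂(K₁−1)) = 0
⇒ ψ₂ = [z₁(K₁−1)+z₂(K₂−1)] / [−(K₁−1)(K₂−1)] = 0.1333/0.3956 = 0.337
  acetaldehyde: x = 0.652, y = 0.951
  n-heptane: x = 0.348, y = 0.049

y_acetaldehyde (drum 2) = 0.951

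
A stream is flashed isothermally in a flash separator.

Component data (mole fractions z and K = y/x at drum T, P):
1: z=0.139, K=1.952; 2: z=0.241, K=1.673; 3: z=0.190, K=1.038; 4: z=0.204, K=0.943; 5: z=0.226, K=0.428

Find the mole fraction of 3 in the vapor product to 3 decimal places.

y_3 = 0.193

Let β = V/F and solve Σ zᵢ(Kᵢ−1)/(1+β(Kᵢ−1)) = 0.
g(0) = ΣzᵢKᵢ − 1 = 0.161 and g(1) = 1 − Σzᵢ/Kᵢ = -0.143, so a root lies in (0, 1).
Newton iteration, β⁰ = 0.5:
  β = 0.500: g = 0.0251, g' = -0.265 → β = 0.595
  β = 0.595: g = -0.0005, g' = -0.278 → β = 0.593
Converged at β = 0.593.
Compositions from xᵢ = zᵢ/(1+β(Kᵢ−1)), yᵢ = Kᵢxᵢ:
  1: x = 0.089, y = 0.173
  2: x = 0.172, y = 0.288
  3: x = 0.186, y = 0.193
  4: x = 0.211, y = 0.199
  5: x = 0.342, y = 0.146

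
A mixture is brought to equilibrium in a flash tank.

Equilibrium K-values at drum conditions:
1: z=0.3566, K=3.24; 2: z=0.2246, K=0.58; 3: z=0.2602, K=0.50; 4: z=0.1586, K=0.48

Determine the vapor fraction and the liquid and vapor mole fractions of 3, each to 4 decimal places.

ψ = 0.4587, x_3 = 0.3376, y_3 = 0.1688

Newton–Raphson from ψ = 0.5:
  ψ = 0.5000: g = -0.02754, g' = -0.6556 → ψ = 0.4580
  ψ = 0.4580: g = 0.00049, g' = -0.6800 → ψ = 0.4587
Converged at ψ = 0.4587.
Compositions from xᵢ = zᵢ/(1+ψ(Kᵢ−1)), yᵢ = Kᵢxᵢ:
  1: x = 0.1759, y = 0.5698
  2: x = 0.2782, y = 0.1614
  3: x = 0.3376, y = 0.1688
  4: x = 0.2083, y = 0.1000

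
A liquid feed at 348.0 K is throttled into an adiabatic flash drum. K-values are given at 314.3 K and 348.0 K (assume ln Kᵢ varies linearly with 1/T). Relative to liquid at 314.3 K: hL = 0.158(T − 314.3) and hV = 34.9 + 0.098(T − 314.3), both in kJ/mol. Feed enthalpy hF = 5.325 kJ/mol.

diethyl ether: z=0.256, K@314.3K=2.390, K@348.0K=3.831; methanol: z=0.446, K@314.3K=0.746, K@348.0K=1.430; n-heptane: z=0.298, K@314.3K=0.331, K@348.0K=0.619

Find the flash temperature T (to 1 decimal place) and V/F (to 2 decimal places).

T = 316.7 K, V/F = 0.14

Adiabatic flash: solve Rachford–Rice at each trial T, then check hF = ψ·hV(T) + (1−ψ)·hL(T).
  T = 314.3 K: K = (2.390, 0.746, 0.331), RR gives ψ = 0.070, H_out = 2.431 kJ/mol
  T = 348.0 K: K = (3.831, 1.430, 0.619), RR gives ψ = 1.000, H_out = 38.203 kJ/mol
  T = 331.1 K: K = (3.060, 1.049, 0.459), RR gives ψ = 0.646, H_out = 24.549 kJ/mol
  T = 322.7 K: K = (2.713, 0.889, 0.392), RR gives ψ = 0.334, H_out = 12.803 kJ/mol
  T = 318.5 K: K = (2.549, 0.815, 0.360), RR gives ψ = 0.197, H_out = 7.498 kJ/mol
  T = 316.4 K: K = (2.469, 0.780, 0.346), RR gives ψ = 0.133, H_out = 4.945 kJ/mol
Linear interpolation between T = 316.4 (H_out = 4.945) and T = 318.5 (H_out = 7.498) on hF = 5.325 gives T ≈ 316.7 K, at which ψ = 0.14.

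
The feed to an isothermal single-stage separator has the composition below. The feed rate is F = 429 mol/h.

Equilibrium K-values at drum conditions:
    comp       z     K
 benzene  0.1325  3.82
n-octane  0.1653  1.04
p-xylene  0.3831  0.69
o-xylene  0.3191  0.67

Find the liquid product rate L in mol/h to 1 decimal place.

Material balance + equilibrium reduce to Σ zᵢ(Kᵢ−1)/(1+ψ(Kᵢ−1)) = 0.
Check two-phase: ΣzᵢKᵢ = 1.1562 > 1 and Σzᵢ/Kᵢ = 1.2251 > 1, so g(0) = 0.1562 > 0 and g(1) = -0.2251 < 0.
Newton–Raphson from ψ = 0.44:
  ψ = 0.4400: g = -0.08746, g' = -0.3070 → ψ = 0.1551
  ψ = 0.1551: g = 0.03076, g' = -0.5894 → ψ = 0.2073
  ψ = 0.2073: g = 0.00240, g' = -0.5020 → ψ = 0.2121
Converged at ψ = 0.2121.
Then V = ψ·F = 0.2121·429 = 91.0 mol/h and L = F − V = 338.0 mol/h.

L = 338.0 mol/h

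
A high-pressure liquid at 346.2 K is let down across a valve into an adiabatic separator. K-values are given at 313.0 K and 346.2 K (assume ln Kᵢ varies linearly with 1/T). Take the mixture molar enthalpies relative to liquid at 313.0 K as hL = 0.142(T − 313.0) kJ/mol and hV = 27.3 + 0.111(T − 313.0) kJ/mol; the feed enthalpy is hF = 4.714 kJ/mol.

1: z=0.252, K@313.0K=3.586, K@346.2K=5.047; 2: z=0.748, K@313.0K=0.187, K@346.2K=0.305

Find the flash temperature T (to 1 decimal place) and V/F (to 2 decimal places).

T = 327.9 K, V/F = 0.10

Adiabatic flash: solve Rachford–Rice at each trial T, then check hF = ψ·hV(T) + (1−ψ)·hL(T).
  T = 313.0 K: K = (3.586, 0.187), RR gives ψ = 0.021, H_out = 0.565 kJ/mol
  T = 346.2 K: K = (5.047, 0.305), RR gives ψ = 0.178, H_out = 9.384 kJ/mol
  T = 329.6 K: K = (4.291, 0.242), RR gives ψ = 0.105, H_out = 5.172 kJ/mol
  T = 321.3 K: K = (3.932, 0.213), RR gives ψ = 0.065, H_out = 2.942 kJ/mol
  T = 325.5 K: K = (4.112, 0.227), RR gives ψ = 0.086, H_out = 4.085 kJ/mol
  T = 327.6 K: K = (4.203, 0.235), RR gives ψ = 0.096, H_out = 4.645 kJ/mol
Linear interpolation between T = 327.6 (H_out = 4.645) and T = 329.6 (H_out = 5.172) on hF = 4.714 gives T ≈ 327.9 K, at which ψ = 0.10.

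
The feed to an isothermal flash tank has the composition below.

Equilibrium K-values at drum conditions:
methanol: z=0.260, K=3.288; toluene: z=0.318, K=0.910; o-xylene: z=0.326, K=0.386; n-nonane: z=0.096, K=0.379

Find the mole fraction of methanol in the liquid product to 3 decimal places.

Rachford–Rice: g(V/F) = Σ zᵢ(Kᵢ−1)/(1+V/F(Kᵢ−1)) = 0.
g(0) = ΣzᵢKᵢ − 1 = 0.306 and g(1) = 1 − Σzᵢ/Kᵢ = -0.526, so a root lies in (0, 1).
Newton–Raphson from V/F = 0.5:
  V/F = 0.500: g = -0.1278, g' = -0.633 → V/F = 0.298
  V/F = 0.298: g = 0.0062, g' = -0.724 → V/F = 0.307
Converged at V/F = 0.307.
Compositions from xᵢ = zᵢ/(1+V/F(Kᵢ−1)), yᵢ = Kᵢxᵢ:
  methanol: x = 0.153, y = 0.502
  toluene: x = 0.327, y = 0.298
  o-xylene: x = 0.402, y = 0.155
  n-nonane: x = 0.119, y = 0.045

x_methanol = 0.153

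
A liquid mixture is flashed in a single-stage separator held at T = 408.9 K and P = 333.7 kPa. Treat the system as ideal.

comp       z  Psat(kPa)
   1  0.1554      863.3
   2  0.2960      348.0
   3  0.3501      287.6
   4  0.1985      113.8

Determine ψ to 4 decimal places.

Raoult's law: Kᵢ = Pᵢˢᵃᵗ/P = Pᵢˢᵃᵗ/333.7.
  K_1 = 863.3/333.7 = 2.587054, K_2 = 348.0/333.7 = 1.042853, K_3 = 287.6/333.7 = 0.861852, K_4 = 113.8/333.7 = 0.341025
Rachford–Rice: g(ψ) = Σ zᵢ(Kᵢ−1)/(1+ψ(Kᵢ−1)) = 0.
Feasibility: ΣzᵢKᵢ = 1.0801, Σzᵢ/Kᵢ = 1.3322 — both > 1, two phases present.
Newton iteration, ψ⁰ = 0.5:
  ψ = 0.5000: g = -0.09711, g' = -0.3216 → ψ = 0.1981
  ψ = 0.1981: g = 0.00005, g' = -0.3482 → ψ = 0.1982
Converged at ψ = 0.1982.

ψ = 0.1982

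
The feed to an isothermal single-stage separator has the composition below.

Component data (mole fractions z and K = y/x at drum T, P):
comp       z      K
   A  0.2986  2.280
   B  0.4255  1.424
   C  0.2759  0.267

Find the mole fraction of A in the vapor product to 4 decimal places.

y_A = 0.3855

Let ψ = V/F and solve Σ zᵢ(Kᵢ−1)/(1+ψ(Kᵢ−1)) = 0.
g(0) = ΣzᵢKᵢ − 1 = 0.3604 and g(1) = 1 − Σzᵢ/Kᵢ = -0.4631, so a root lies in (0, 1).
Newton iteration, ψ⁰ = 0.5:
  ψ = 0.5000: g = 0.06267, g' = -0.6033 → ψ = 0.6039
  ψ = 0.6039: g = -0.00364, g' = -0.6813 → ψ = 0.5985
Converged at ψ = 0.5985.
Compositions from xᵢ = zᵢ/(1+ψ(Kᵢ−1)), yᵢ = Kᵢxᵢ:
  A: x = 0.1691, y = 0.3855
  B: x = 0.3394, y = 0.4833
  C: x = 0.4916, y = 0.1312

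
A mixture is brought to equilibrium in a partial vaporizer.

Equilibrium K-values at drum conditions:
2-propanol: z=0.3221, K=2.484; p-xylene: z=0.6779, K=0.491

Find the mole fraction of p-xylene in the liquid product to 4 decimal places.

x_p-xylene = 0.7446

Material balance + equilibrium reduce to Σ zᵢ(Kᵢ−1)/(1+ψ(Kᵢ−1)) = 0.
Feasibility: ΣzᵢKᵢ = 1.1329, Σzᵢ/Kᵢ = 1.5103 — both > 1, two phases present.
Binary case is linear: z₁(K₁−1)(1+ψ(K₂−1)) + z₂(K₂−1)(1+ψ(K₁−1)) = 0
⇒ ψ = [z₁(K₁−1)+z₂(K₂−1)] / [−(K₁−1)(K₂−1)] = 0.13295/0.75536 = 0.1760
Compositions from xᵢ = zᵢ/(1+ψ(Kᵢ−1)), yᵢ = Kᵢxᵢ:
  2-propanol: x = 0.2554, y = 0.6344
  p-xylene: x = 0.7446, y = 0.3656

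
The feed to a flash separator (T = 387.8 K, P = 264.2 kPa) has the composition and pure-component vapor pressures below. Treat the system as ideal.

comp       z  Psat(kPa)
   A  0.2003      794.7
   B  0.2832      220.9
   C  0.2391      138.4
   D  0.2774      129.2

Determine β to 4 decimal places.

β = 0.1275

Raoult's law: Kᵢ = Pᵢˢᵃᵗ/P = Pᵢˢᵃᵗ/264.2.
  K_A = 794.7/264.2 = 3.007949, K_B = 220.9/264.2 = 0.836109, K_C = 138.4/264.2 = 0.523846, K_D = 129.2/264.2 = 0.489023
Rachford–Rice: g(β) = Σ zᵢ(Kᵢ−1)/(1+β(Kᵢ−1)) = 0.
g(0) = ΣzᵢKᵢ − 1 = 0.1002 and g(1) = 1 − Σzᵢ/Kᵢ = -0.4290, so a root lies in (0, 1).
Newton iteration, β⁰ = 0.5:
  β = 0.5000: g = -0.18967, g' = -0.4342 → β = 0.0631
  β = 0.0631: g = 0.04619, g' = -0.7788 → β = 0.1225
  β = 0.1225: g = 0.00335, g' = -0.6717 → β = 0.1274
  β = 0.1274: g = 0.00002, g' = -0.6643 → β = 0.1275
Converged at β = 0.1275.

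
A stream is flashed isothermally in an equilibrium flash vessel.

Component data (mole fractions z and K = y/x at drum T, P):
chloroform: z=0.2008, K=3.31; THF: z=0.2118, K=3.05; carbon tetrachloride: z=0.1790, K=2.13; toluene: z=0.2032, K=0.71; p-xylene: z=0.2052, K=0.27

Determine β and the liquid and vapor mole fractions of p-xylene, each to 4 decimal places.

β = 0.7967, x_p-xylene = 0.4904, y_p-xylene = 0.1324

Newton iteration, β⁰ = 0.57:
  β = 0.5700: g = 0.19633, g' = -0.8187 → β = 0.8098
  β = 0.8098: g = -0.01297, g' = -1.0015 → β = 0.7968
  β = 0.7968: g = -0.00015, g' = -0.9783 → β = 0.7967
Converged at β = 0.7967.
Compositions from xᵢ = zᵢ/(1+β(Kᵢ−1)), yᵢ = Kᵢxᵢ:
  chloroform: x = 0.0707, y = 0.2340
  THF: x = 0.0804, y = 0.2453
  carbon tetrachloride: x = 0.0942, y = 0.2006
  toluene: x = 0.2643, y = 0.1876
  p-xylene: x = 0.4904, y = 0.1324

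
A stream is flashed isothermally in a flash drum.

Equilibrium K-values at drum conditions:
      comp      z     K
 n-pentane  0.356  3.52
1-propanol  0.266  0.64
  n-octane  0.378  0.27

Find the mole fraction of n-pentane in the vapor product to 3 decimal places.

Let ψ = V/F and solve Σ zᵢ(Kᵢ−1)/(1+ψ(Kᵢ−1)) = 0.
Feasibility: ΣzᵢKᵢ = 1.525, Σzᵢ/Kᵢ = 1.917 — both > 1, two phases present.
Iterate (Newton) starting at ψ = 0.5:
  ψ = 0.500: g = -0.1544, g' = -0.993 → ψ = 0.345
  ψ = 0.345: g = 0.0021, g' = -1.052 → ψ = 0.347
Converged at ψ = 0.347.
Compositions from xᵢ = zᵢ/(1+ψ(Kᵢ−1)), yᵢ = Kᵢxᵢ:
  n-pentane: x = 0.190, y = 0.669
  1-propanol: x = 0.304, y = 0.195
  n-octane: x = 0.506, y = 0.137

y_n-pentane = 0.669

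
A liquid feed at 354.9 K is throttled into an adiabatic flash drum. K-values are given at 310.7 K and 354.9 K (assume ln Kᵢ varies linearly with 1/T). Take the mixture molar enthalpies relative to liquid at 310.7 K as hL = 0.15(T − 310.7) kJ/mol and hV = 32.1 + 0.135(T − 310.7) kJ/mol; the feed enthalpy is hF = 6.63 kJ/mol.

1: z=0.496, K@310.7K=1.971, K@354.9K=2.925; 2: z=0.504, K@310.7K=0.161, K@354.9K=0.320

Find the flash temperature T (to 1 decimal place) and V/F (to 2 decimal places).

Adiabatic flash: solve Rachford–Rice at each trial T, then check hF = ψ·hV(T) + (1−ψ)·hL(T).
  T = 310.7 K: K = (1.971, 0.161), RR gives ψ = 0.072, H_out = 2.315 kJ/mol
  T = 354.9 K: K = (2.925, 0.320), RR gives ψ = 0.468, H_out = 21.330 kJ/mol
  T = 332.8 K: K = (2.433, 0.232), RR gives ψ = 0.294, H_out = 12.663 kJ/mol
  T = 321.8 K: K = (2.199, 0.195), RR gives ψ = 0.195, H_out = 7.908 kJ/mol
  T = 316.2 K: K = (2.083, 0.177), RR gives ψ = 0.137, H_out = 5.222 kJ/mol
  T = 319.0 K: K = (2.140, 0.186), RR gives ψ = 0.167, H_out = 6.594 kJ/mol
  T = 320.4 K: K = (2.170, 0.190), RR gives ψ = 0.182, H_out = 7.258 kJ/mol
Linear interpolation between T = 319.0 (H_out = 6.594) and T = 320.4 (H_out = 7.258) on hF = 6.63 gives T ≈ 319.1 K, at which ψ = 0.17.

T = 319.1 K, V/F = 0.17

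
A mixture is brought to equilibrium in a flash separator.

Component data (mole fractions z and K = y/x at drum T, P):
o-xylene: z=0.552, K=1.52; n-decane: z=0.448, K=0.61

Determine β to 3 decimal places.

Material balance + equilibrium reduce to Σ zᵢ(Kᵢ−1)/(1+β(Kᵢ−1)) = 0.
Feasibility: ΣzᵢKᵢ = 1.112, Σzᵢ/Kᵢ = 1.098 — both > 1, two phases present.
Iterate (Newton) starting at β = 0.5:
  β = 0.500: g = 0.0108, g' = -0.199 → β = 0.554
Converged at β = 0.554.

β = 0.554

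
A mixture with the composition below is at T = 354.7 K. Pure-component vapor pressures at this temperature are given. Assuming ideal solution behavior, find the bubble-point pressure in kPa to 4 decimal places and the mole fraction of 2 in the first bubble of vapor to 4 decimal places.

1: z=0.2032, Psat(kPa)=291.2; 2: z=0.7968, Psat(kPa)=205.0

At the bubble point ψ → 0, so ΣzᵢKᵢ = 1 with Kᵢ = Pᵢˢᵃᵗ/P ⇒ P = ΣzᵢPᵢˢᵃᵗ.
P = 0.2032·291.2 + 0.7968·205.0 = 222.5158 kPa
yᵢ = zᵢPᵢˢᵃᵗ/P ⇒ y_2 = 0.7968·205.0/222.5158 = 0.7341

Pbub = 222.5158 kPa, y_2 = 0.7341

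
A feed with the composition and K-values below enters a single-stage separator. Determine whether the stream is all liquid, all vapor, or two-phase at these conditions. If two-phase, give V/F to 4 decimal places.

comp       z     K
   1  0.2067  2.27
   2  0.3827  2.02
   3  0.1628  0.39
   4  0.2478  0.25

ΣzᵢKᵢ = 1.3677; Σzᵢ/Kᵢ = 1.6891.
Both exceed 1, so a two-phase solution exists.
Rachford–Rice: g(ψ) = Σ zᵢ(Kᵢ−1)/(1+ψ(Kᵢ−1)) = 0.
Iterate (Newton) starting at ψ = 0.54:
  ψ = 0.5400: g = -0.05301, g' = -0.8113 → ψ = 0.4747
  ψ = 0.4747: g = -0.00157, g' = -0.7666 → ψ = 0.4726
Converged at ψ = 0.4726.

two-phase, V/F = 0.4726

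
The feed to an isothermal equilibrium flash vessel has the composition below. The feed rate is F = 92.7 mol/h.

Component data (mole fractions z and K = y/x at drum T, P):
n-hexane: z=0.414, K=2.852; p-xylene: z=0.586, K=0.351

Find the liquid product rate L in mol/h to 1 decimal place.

Let ψ = V/F and solve Σ zᵢ(Kᵢ−1)/(1+ψ(Kᵢ−1)) = 0.
g(0) = ΣzᵢKᵢ − 1 = 0.386 and g(1) = 1 − Σzᵢ/Kᵢ = -0.815, so a root lies in (0, 1).
Binary case is linear: z₁(K₁−1)(1+ψ(K₂−1)) + z₂(K₂−1)(1+ψ(K₁−1)) = 0
⇒ ψ = [z₁(K₁−1)+z₂(K₂−1)] / [−(K₁−1)(K₂−1)] = 0.3864/1.2019 = 0.321
Then V = ψ·F = 0.3215·92.7 = 29.8 mol/h and L = F − V = 62.9 mol/h.

L = 62.9 mol/h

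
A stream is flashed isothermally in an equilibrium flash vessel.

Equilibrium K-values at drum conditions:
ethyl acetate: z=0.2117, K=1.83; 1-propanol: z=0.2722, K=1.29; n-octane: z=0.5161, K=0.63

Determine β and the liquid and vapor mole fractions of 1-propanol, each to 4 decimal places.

β = 0.2926, x_1-propanol = 0.2509, y_1-propanol = 0.3237

Iterate (Newton) starting at β = 0.63:
  β = 0.6300: g = -0.06688, g' = -0.1994 → β = 0.2946
  β = 0.2946: g = -0.00040, g' = -0.2026 → β = 0.2926
Converged at β = 0.2926.
Compositions from xᵢ = zᵢ/(1+β(Kᵢ−1)), yᵢ = Kᵢxᵢ:
  ethyl acetate: x = 0.1703, y = 0.3117
  1-propanol: x = 0.2509, y = 0.3237
  n-octane: x = 0.5788, y = 0.3646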